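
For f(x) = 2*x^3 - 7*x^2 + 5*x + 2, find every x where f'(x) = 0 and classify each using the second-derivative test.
f'(x) = 6*x^2 - 14*x + 5

Solve f'(x) = 0:
  6*x^2 - 14*x + 5 = 0 has no rational roots; quadratic formula: x = (14 ± √76)/12.
  ⇒ x = 7/6 - sqrt(19)/6 ≈ 0.4402, sqrt(19)/6 + 7/6 ≈ 1.8931

f''(x) = 12*x - 14
Second-derivative test at each critical point:
  f''(0.4402) = -8.7178 < 0 → local maximum
  f''(1.8931) = 8.7178 > 0 → local minimum

Critical points: x = 7/6 - sqrt(19)/6 ≈ 0.4402 (local maximum); x = sqrt(19)/6 + 7/6 ≈ 1.8931 (local minimum)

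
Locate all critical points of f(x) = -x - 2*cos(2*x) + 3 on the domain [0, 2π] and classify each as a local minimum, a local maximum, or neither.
f'(x) = 4*sin(2*x) - 1

Solve f'(x) = 0 on [0, 2π]:
  f'(x) = 0 ⇔ sin(2*x) = 1/4, i.e. 2*x = arcsin(1/4) + 2nπ or 2*x = π − arcsin(1/4) + 2nπ; keep the solutions lying in [0, 2π].
  ⇒ x = asin(1/4)/2 ≈ 0.1263, -asin(1/4)/2 + pi/2 ≈ 1.4445, asin(1/4)/2 + pi ≈ 3.2679, -asin(1/4)/2 + 3*pi/2 ≈ 4.5860

f''(x) = 8*cos(2*x)
Second-derivative test at each critical point:
  f''(0.1263) = 7.7460 > 0 → local minimum
  f''(1.4445) = -7.7460 < 0 → local maximum
  f''(3.2679) = 7.7460 > 0 → local minimum
  f''(4.5860) = -7.7460 < 0 → local maximum

Critical points: x = asin(1/4)/2 ≈ 0.1263 (local minimum); x = -asin(1/4)/2 + pi/2 ≈ 1.4445 (local maximum); x = asin(1/4)/2 + pi ≈ 3.2679 (local minimum); x = -asin(1/4)/2 + 3*pi/2 ≈ 4.5860 (local maximum)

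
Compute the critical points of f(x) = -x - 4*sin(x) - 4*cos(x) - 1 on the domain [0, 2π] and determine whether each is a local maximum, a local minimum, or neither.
f'(x) = -4*sqrt(2)*cos(x + pi/4) - 1

Solve f'(x) = 0 on [0, 2π]:
  f'(x) = 0 ⇔ 4*sin(x) - 4*cos(x) = 1. Write the left side as R·cos(x + φ) with R = √((-4)² + (-4)²) = 4*sqrt(2), cos φ = -sqrt(2)/2, sin φ = -sqrt(2)/2; then cos(x + φ) = sqrt(2)/8. Solve for x and keep the solutions lying in [0, 2π].
  ⇒ x = atan((1 + sqrt(31))/(-1 + sqrt(31))) ≈ 0.9631, atan((1 - sqrt(31))/(-sqrt(31) - 1)) + pi ≈ 3.7493

f''(x) = 4*sqrt(2)*sin(x + pi/4)
Second-derivative test at each critical point:
  f''(0.9631) = 5.5678 > 0 → local minimum
  f''(3.7493) = -5.5678 < 0 → local maximum

Critical points: x = atan((1 + sqrt(31))/(-1 + sqrt(31))) ≈ 0.9631 (local minimum); x = atan((1 - sqrt(31))/(-sqrt(31) - 1)) + pi ≈ 3.7493 (local maximum)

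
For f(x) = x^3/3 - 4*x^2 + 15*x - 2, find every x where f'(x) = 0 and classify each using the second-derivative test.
f'(x) = x^2 - 8*x + 15

Solve f'(x) = 0:
  Factor: x^2 - 8*x + 15 = (x - 5)*(x - 3) = 0.
  ⇒ x = 3, 5

f''(x) = 2*x - 8
Second-derivative test at each critical point:
  f''(3) = -2 < 0 → local maximum
  f''(5) = 2 > 0 → local minimum

Critical points: x = 3 (local maximum); x = 5 (local minimum)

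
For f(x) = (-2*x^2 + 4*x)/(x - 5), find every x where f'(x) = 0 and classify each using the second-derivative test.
f'(x) = 2*(-x^2 + 10*x - 10)/(x^2 - 10*x + 25)

Solve f'(x) = 0:
  f'(x) = -2*(x^2 - 10*x + 10)/(x - 5)^2; the denominator is positive wherever f is defined, so f'(x) = 0 ⇔ -2*x^2 + 20*x - 20 = 0.
  Factor: -2*x^2 + 20*x - 20 = -2*(x^2 - 10*x + 10); x^2 - 10*x + 10 = 0 has no rational roots; quadratic formula: x = (10 ± √60)/2.
  ⇒ x = 5 - sqrt(15) ≈ 1.1270, sqrt(15) + 5 ≈ 8.8730

f''(x) = -60/(x^3 - 15*x^2 + 75*x - 125)
Second-derivative test at each critical point:
  f''(1.1270) = 1.0328 > 0 → local minimum
  f''(8.8730) = -1.0328 < 0 → local maximum

Critical points: x = 5 - sqrt(15) ≈ 1.1270 (local minimum); x = sqrt(15) + 5 ≈ 8.8730 (local maximum)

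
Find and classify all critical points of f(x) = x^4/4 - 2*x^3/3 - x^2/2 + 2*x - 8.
f'(x) = x^3 - 2*x^2 - x + 2

Solve f'(x) = 0:
  Factor: x^3 - 2*x^2 - x + 2 = (x - 2)*(x - 1)*(x + 1) = 0.
  ⇒ x = -1, 1, 2

f''(x) = 3*x^2 - 4*x - 1
Second-derivative test at each critical point:
  f''(-1) = 6 > 0 → local minimum
  f''(1) = -2 < 0 → local maximum
  f''(2) = 3 > 0 → local minimum

Critical points: x = -1 (local minimum); x = 1 (local maximum); x = 2 (local minimum)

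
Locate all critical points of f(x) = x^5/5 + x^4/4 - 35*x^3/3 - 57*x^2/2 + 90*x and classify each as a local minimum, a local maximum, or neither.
f'(x) = x^4 + x^3 - 35*x^2 - 57*x + 90

Solve f'(x) = 0:
  Factor: x^4 + x^3 - 35*x^2 - 57*x + 90 = (x - 6)*(x - 1)*(x + 3)*(x + 5) = 0.
  ⇒ x = -5, -3, 1, 6

f''(x) = 4*x^3 + 3*x^2 - 70*x - 57
Second-derivative test at each critical point:
  f''(-5) = -132 < 0 → local maximum
  f''(-3) = 72 > 0 → local minimum
  f''(1) = -120 < 0 → local maximum
  f''(6) = 495 > 0 → local minimum

Critical points: x = -5 (local maximum); x = -3 (local minimum); x = 1 (local maximum); x = 6 (local minimum)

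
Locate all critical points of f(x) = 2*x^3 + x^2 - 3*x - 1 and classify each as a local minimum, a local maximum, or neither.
f'(x) = 6*x^2 + 2*x - 3

Solve f'(x) = 0:
  6*x^2 + 2*x - 3 = 0 has no rational roots; quadratic formula: x = (-2 ± √76)/12.
  ⇒ x = -sqrt(19)/6 - 1/6 ≈ -0.8931, -1/6 + sqrt(19)/6 ≈ 0.5598

f''(x) = 12*x + 2
Second-derivative test at each critical point:
  f''(-0.8931) = -8.7178 < 0 → local maximum
  f''(0.5598) = 8.7178 > 0 → local minimum

Critical points: x = -sqrt(19)/6 - 1/6 ≈ -0.8931 (local maximum); x = -1/6 + sqrt(19)/6 ≈ 0.5598 (local minimum)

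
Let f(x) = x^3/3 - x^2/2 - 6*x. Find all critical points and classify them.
f'(x) = x^2 - x - 6

Solve f'(x) = 0:
  Factor: x^2 - x - 6 = (x - 3)*(x + 2) = 0.
  ⇒ x = -2, 3

f''(x) = 2*x - 1
Second-derivative test at each critical point:
  f''(-2) = -5 < 0 → local maximum
  f''(3) = 5 > 0 → local minimum

Critical points: x = -2 (local maximum); x = 3 (local minimum)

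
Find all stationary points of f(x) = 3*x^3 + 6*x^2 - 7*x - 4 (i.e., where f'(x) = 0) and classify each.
f'(x) = 9*x^2 + 12*x - 7

Solve f'(x) = 0:
  9*x^2 + 12*x - 7 = 0 has no rational roots; quadratic formula: x = (-12 ± √396)/18.
  ⇒ x = -sqrt(11)/3 - 2/3 ≈ -1.7722, -2/3 + sqrt(11)/3 ≈ 0.4389

f''(x) = 18*x + 12
Second-derivative test at each critical point:
  f''(-1.7722) = -19.8997 < 0 → local maximum
  f''(0.4389) = 19.8997 > 0 → local minimum

Critical points: x = -sqrt(11)/3 - 2/3 ≈ -1.7722 (local maximum); x = -2/3 + sqrt(11)/3 ≈ 0.4389 (local minimum)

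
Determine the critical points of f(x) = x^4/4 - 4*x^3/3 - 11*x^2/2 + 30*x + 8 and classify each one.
f'(x) = x^3 - 4*x^2 - 11*x + 30

Solve f'(x) = 0:
  Factor: x^3 - 4*x^2 - 11*x + 30 = (x - 5)*(x - 2)*(x + 3) = 0.
  ⇒ x = -3, 2, 5

f''(x) = 3*x^2 - 8*x - 11
Second-derivative test at each critical point:
  f''(-3) = 40 > 0 → local minimum
  f''(2) = -15 < 0 → local maximum
  f''(5) = 24 > 0 → local minimum

Critical points: x = -3 (local minimum); x = 2 (local maximum); x = 5 (local minimum)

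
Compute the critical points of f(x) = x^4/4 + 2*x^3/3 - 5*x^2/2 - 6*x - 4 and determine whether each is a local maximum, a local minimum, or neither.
f'(x) = x^3 + 2*x^2 - 5*x - 6

Solve f'(x) = 0:
  Factor: x^3 + 2*x^2 - 5*x - 6 = (x - 2)*(x + 1)*(x + 3) = 0.
  ⇒ x = -3, -1, 2

f''(x) = 3*x^2 + 4*x - 5
Second-derivative test at each critical point:
  f''(-3) = 10 > 0 → local minimum
  f''(-1) = -6 < 0 → local maximum
  f''(2) = 15 > 0 → local minimum

Critical points: x = -3 (local minimum); x = -1 (local maximum); x = 2 (local minimum)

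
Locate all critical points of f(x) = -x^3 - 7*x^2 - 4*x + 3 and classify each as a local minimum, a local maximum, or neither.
f'(x) = -3*x^2 - 14*x - 4

Solve f'(x) = 0:
  3*x^2 + 14*x + 4 = 0 has no rational roots; quadratic formula: x = (-14 ± √148)/6.
  ⇒ x = -7/3 - sqrt(37)/3 ≈ -4.3609, -7/3 + sqrt(37)/3 ≈ -0.3057

f''(x) = -6*x - 14
Second-derivative test at each critical point:
  f''(-4.3609) = 12.1655 > 0 → local minimum
  f''(-0.3057) = -12.1655 < 0 → local maximum

Critical points: x = -7/3 - sqrt(37)/3 ≈ -4.3609 (local minimum); x = -7/3 + sqrt(37)/3 ≈ -0.3057 (local maximum)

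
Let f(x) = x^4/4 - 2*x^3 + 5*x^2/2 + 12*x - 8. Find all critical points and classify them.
f'(x) = x^3 - 6*x^2 + 5*x + 12

Solve f'(x) = 0:
  Factor: x^3 - 6*x^2 + 5*x + 12 = (x - 4)*(x - 3)*(x + 1) = 0.
  ⇒ x = -1, 3, 4

f''(x) = 3*x^2 - 12*x + 5
Second-derivative test at each critical point:
  f''(-1) = 20 > 0 → local minimum
  f''(3) = -4 < 0 → local maximum
  f''(4) = 5 > 0 → local minimum

Critical points: x = -1 (local minimum); x = 3 (local maximum); x = 4 (local minimum)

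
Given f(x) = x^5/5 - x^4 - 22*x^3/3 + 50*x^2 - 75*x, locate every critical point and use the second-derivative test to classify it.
f'(x) = x^4 - 4*x^3 - 22*x^2 + 100*x - 75

Solve f'(x) = 0:
  Factor: x^4 - 4*x^3 - 22*x^2 + 100*x - 75 = (x - 5)*(x - 3)*(x - 1)*(x + 5) = 0.
  ⇒ x = -5, 1, 3, 5

f''(x) = 4*x^3 - 12*x^2 - 44*x + 100
Second-derivative test at each critical point:
  f''(-5) = -480 < 0 → local maximum
  f''(1) = 48 > 0 → local minimum
  f''(3) = -32 < 0 → local maximum
  f''(5) = 80 > 0 → local minimum

Critical points: x = -5 (local maximum); x = 1 (local minimum); x = 3 (local maximum); x = 5 (local minimum)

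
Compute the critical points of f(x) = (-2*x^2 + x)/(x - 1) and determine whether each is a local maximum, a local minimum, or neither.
f'(x) = (-2*x^2 + 4*x - 1)/(x^2 - 2*x + 1)

Solve f'(x) = 0:
  f'(x) = -(2*x^2 - 4*x + 1)/(x - 1)^2; the denominator is positive wherever f is defined, so f'(x) = 0 ⇔ -2*x^2 + 4*x - 1 = 0.
  2*x^2 - 4*x + 1 = 0 has no rational roots; quadratic formula: x = (4 ± √8)/4.
  ⇒ x = 1 - sqrt(2)/2 ≈ 0.2929, sqrt(2)/2 + 1 ≈ 1.7071

f''(x) = -2/(x^3 - 3*x^2 + 3*x - 1)
Second-derivative test at each critical point:
  f''(0.2929) = 5.6569 > 0 → local minimum
  f''(1.7071) = -5.6569 < 0 → local maximum

Critical points: x = 1 - sqrt(2)/2 ≈ 0.2929 (local minimum); x = sqrt(2)/2 + 1 ≈ 1.7071 (local maximum)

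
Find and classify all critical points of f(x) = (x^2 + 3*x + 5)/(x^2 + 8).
f'(x) = 3*(-x^2 + 2*x + 8)/(x^4 + 16*x^2 + 64)

Solve f'(x) = 0:
  f'(x) = -3*(x - 4)*(x + 2)/(x^2 + 8)^2; the denominator is positive wherever f is defined, so f'(x) = 0 ⇔ -3*x^2 + 6*x + 24 = 0.
  Factor: -3*x^2 + 6*x + 24 = -3*(x - 4)*(x + 2) = 0.
  ⇒ x = -2, 4

f''(x) = 6*(x^3 - 3*x^2 - 24*x + 8)/(x^6 + 24*x^4 + 192*x^2 + 512)
Second-derivative test at each critical point:
  f''(-2) = 1/8 > 0 → local minimum
  f''(4) = -1/32 < 0 → local maximum

Critical points: x = -2 (local minimum); x = 4 (local maximum)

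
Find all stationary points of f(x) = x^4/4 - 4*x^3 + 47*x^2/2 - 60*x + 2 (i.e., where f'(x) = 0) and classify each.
f'(x) = x^3 - 12*x^2 + 47*x - 60

Solve f'(x) = 0:
  Factor: x^3 - 12*x^2 + 47*x - 60 = (x - 5)*(x - 4)*(x - 3) = 0.
  ⇒ x = 3, 4, 5

f''(x) = 3*x^2 - 24*x + 47
Second-derivative test at each critical point:
  f''(3) = 2 > 0 → local minimum
  f''(4) = -1 < 0 → local maximum
  f''(5) = 2 > 0 → local minimum

Critical points: x = 3 (local minimum); x = 4 (local maximum); x = 5 (local minimum)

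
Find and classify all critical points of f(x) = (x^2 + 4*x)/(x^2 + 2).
f'(x) = 4*(-x^2 + x + 2)/(x^4 + 4*x^2 + 4)

Solve f'(x) = 0:
  f'(x) = -4*(x - 2)*(x + 1)/(x^2 + 2)^2; the denominator is positive wherever f is defined, so f'(x) = 0 ⇔ -4*x^2 + 4*x + 8 = 0.
  Factor: -4*x^2 + 4*x + 8 = -4*(x - 2)*(x + 1) = 0.
  ⇒ x = -1, 2

f''(x) = 4*(2*x^3 - 3*x^2 - 12*x + 2)/(x^6 + 6*x^4 + 12*x^2 + 8)
Second-derivative test at each critical point:
  f''(-1) = 4/3 > 0 → local minimum
  f''(2) = -1/3 < 0 → local maximum

Critical points: x = -1 (local minimum); x = 2 (local maximum)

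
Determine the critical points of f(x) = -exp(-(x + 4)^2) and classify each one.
f'(x) = 2*(x + 4)*exp(-(x + 4)^2)

Solve f'(x) = 0:
  f'(x) = (2*x + 8)·exp(-(x + 4)^2) and exp(-(x + 4)^2) > 0 for every x, so f'(x) = 0 ⇔ 2*x + 8 = 0.
  Factor: 2*x + 8 = 2*(x + 4) = 0.
  ⇒ x = -4

f''(x) = 2*(1 - 2*(x + 4)^2)*exp(-(x + 4)^2)
Second-derivative test at each critical point:
  f''(-4) = 2 > 0 → local minimum

Critical points: x = -4 (local minimum)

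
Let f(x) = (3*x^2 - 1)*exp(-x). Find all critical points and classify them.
f'(x) = (-3*x^2 + 6*x + 1)*exp(-x)

Solve f'(x) = 0:
  f'(x) = (-3*x^2 + 6*x + 1)·exp(-x) and exp(-x) > 0 for every x, so f'(x) = 0 ⇔ -3*x^2 + 6*x + 1 = 0.
  3*x^2 - 6*x - 1 = 0 has no rational roots; quadratic formula: x = (6 ± √48)/6.
  ⇒ x = 1 - 2*sqrt(3)/3 ≈ -0.1547, 1 + 2*sqrt(3)/3 ≈ 2.1547

f''(x) = (3*x^2 - 12*x + 5)*exp(-x)
Second-derivative test at each critical point:
  f''(-0.1547) = 8.0873 > 0 → local minimum
  f''(2.1547) = -0.8032 < 0 → local maximum

Critical points: x = 1 - 2*sqrt(3)/3 ≈ -0.1547 (local minimum); x = 1 + 2*sqrt(3)/3 ≈ 2.1547 (local maximum)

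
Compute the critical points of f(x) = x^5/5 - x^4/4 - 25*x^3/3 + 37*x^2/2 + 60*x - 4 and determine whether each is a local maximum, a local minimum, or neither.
f'(x) = x^4 - x^3 - 25*x^2 + 37*x + 60

Solve f'(x) = 0:
  Factor: x^4 - x^3 - 25*x^2 + 37*x + 60 = (x - 4)*(x - 3)*(x + 1)*(x + 5) = 0.
  ⇒ x = -5, -1, 3, 4

f''(x) = 4*x^3 - 3*x^2 - 50*x + 37
Second-derivative test at each critical point:
  f''(-5) = -288 < 0 → local maximum
  f''(-1) = 80 > 0 → local minimum
  f''(3) = -32 < 0 → local maximum
  f''(4) = 45 > 0 → local minimum

Critical points: x = -5 (local maximum); x = -1 (local minimum); x = 3 (local maximum); x = 4 (local minimum)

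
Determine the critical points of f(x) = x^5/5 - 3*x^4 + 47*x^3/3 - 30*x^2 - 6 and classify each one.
f'(x) = x*(x^3 - 12*x^2 + 47*x - 60)

Solve f'(x) = 0:
  Factor: x^4 - 12*x^3 + 47*x^2 - 60*x = x*(x - 5)*(x - 4)*(x - 3) = 0.
  ⇒ x = 0, 3, 4, 5

f''(x) = 4*x^3 - 36*x^2 + 94*x - 60
Second-derivative test at each critical point:
  f''(0) = -60 < 0 → local maximum
  f''(3) = 6 > 0 → local minimum
  f''(4) = -4 < 0 → local maximum
  f''(5) = 10 > 0 → local minimum

Critical points: x = 0 (local maximum); x = 3 (local minimum); x = 4 (local maximum); x = 5 (local minimum)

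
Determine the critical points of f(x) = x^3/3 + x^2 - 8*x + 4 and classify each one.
f'(x) = x^2 + 2*x - 8

Solve f'(x) = 0:
  Factor: x^2 + 2*x - 8 = (x - 2)*(x + 4) = 0.
  ⇒ x = -4, 2

f''(x) = 2*x + 2
Second-derivative test at each critical point:
  f''(-4) = -6 < 0 → local maximum
  f''(2) = 6 > 0 → local minimum

Critical points: x = -4 (local maximum); x = 2 (local minimum)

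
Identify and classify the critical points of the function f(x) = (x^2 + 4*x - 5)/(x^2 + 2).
f'(x) = 2*(-2*x^2 + 7*x + 4)/(x^4 + 4*x^2 + 4)

Solve f'(x) = 0:
  f'(x) = -2*(x - 4)*(2*x + 1)/(x^2 + 2)^2; the denominator is positive wherever f is defined, so f'(x) = 0 ⇔ -4*x^2 + 14*x + 8 = 0.
  Factor: -4*x^2 + 14*x + 8 = -2*(x - 4)*(2*x + 1) = 0.
  ⇒ x = -1/2, 4

f''(x) = 2*(4*x^3 - 21*x^2 - 24*x + 14)/(x^6 + 6*x^4 + 12*x^2 + 8)
Second-derivative test at each critical point:
  f''(-1/2) = 32/9 > 0 → local minimum
  f''(4) = -1/18 < 0 → local maximum

Critical points: x = -1/2 (local minimum); x = 4 (local maximum)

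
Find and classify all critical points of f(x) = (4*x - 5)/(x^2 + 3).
f'(x) = 2*(-2*x^2 + 5*x + 6)/(x^4 + 6*x^2 + 9)

Solve f'(x) = 0:
  f'(x) = -2*(2*x^2 - 5*x - 6)/(x^2 + 3)^2; the denominator is positive wherever f is defined, so f'(x) = 0 ⇔ -4*x^2 + 10*x + 12 = 0.
  Factor: -4*x^2 + 10*x + 12 = -2*(2*x^2 - 5*x - 6); 2*x^2 - 5*x - 6 = 0 has no rational roots; quadratic formula: x = (5 ± √73)/4.
  ⇒ x = 5/4 - sqrt(73)/4 ≈ -0.8860, 5/4 + sqrt(73)/4 ≈ 3.3860

f''(x) = 2*(4*x^2*(4*x - 5) + (5 - 12*x)*(x^2 + 3))/(x^2 + 3)^3
Second-derivative test at each critical point:
  f''(-0.8860) = 1.1928 > 0 → local minimum
  f''(3.3860) = -0.0817 < 0 → local maximum

Critical points: x = 5/4 - sqrt(73)/4 ≈ -0.8860 (local minimum); x = 5/4 + sqrt(73)/4 ≈ 3.3860 (local maximum)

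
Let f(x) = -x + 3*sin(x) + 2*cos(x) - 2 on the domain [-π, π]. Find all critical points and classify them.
f'(x) = -2*sin(x) + 3*cos(x) - 1

Solve f'(x) = 0 on [-π, π]:
  f'(x) = 0 ⇔ -2*sin(x) + 3*cos(x) = 1. Write the left side as R·cos(x + φ) with R = √(3² + 2²) = sqrt(13), cos φ = 3*sqrt(13)/13, sin φ = 2*sqrt(13)/13; then cos(x + φ) = sqrt(13)/13. Solve for x and keep the solutions lying in [-π, π].
  ⇒ x = -pi + atan((-6*sqrt(3) - 2)/(3 - 4*sqrt(3))) ≈ -1.8778, atan((-2 + 6*sqrt(3))/(3 + 4*sqrt(3))) ≈ 0.7018

f''(x) = -3*sin(x) - 2*cos(x)
Second-derivative test at each critical point:
  f''(-1.8778) = 3.4641 > 0 → local minimum
  f''(0.7018) = -3.4641 < 0 → local maximum

Critical points: x = -pi + atan((-6*sqrt(3) - 2)/(3 - 4*sqrt(3))) ≈ -1.8778 (local minimum); x = atan((-2 + 6*sqrt(3))/(3 + 4*sqrt(3))) ≈ 0.7018 (local maximum)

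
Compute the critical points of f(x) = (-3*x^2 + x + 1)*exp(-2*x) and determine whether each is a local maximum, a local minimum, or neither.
f'(x) = (6*x^2 - 8*x - 1)*exp(-2*x)

Solve f'(x) = 0:
  f'(x) = (6*x^2 - 8*x - 1)·exp(-2*x) and exp(-2*x) > 0 for every x, so f'(x) = 0 ⇔ 6*x^2 - 8*x - 1 = 0.
  6*x^2 - 8*x - 1 = 0 has no rational roots; quadratic formula: x = (8 ± √88)/12.
  ⇒ x = 2/3 - sqrt(22)/6 ≈ -0.1151, 2/3 + sqrt(22)/6 ≈ 1.4484

f''(x) = 2*(-6*x^2 + 14*x - 3)*exp(-2*x)
Second-derivative test at each critical point:
  f''(-0.1151) = -11.8084 < 0 → local maximum
  f''(1.4484) = 0.5178 > 0 → local minimum

Critical points: x = 2/3 - sqrt(22)/6 ≈ -0.1151 (local maximum); x = 2/3 + sqrt(22)/6 ≈ 1.4484 (local minimum)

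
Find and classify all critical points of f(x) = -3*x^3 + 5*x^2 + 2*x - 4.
f'(x) = -9*x^2 + 10*x + 2

Solve f'(x) = 0:
  9*x^2 - 10*x - 2 = 0 has no rational roots; quadratic formula: x = (10 ± √172)/18.
  ⇒ x = 5/9 - sqrt(43)/9 ≈ -0.1730, 5/9 + sqrt(43)/9 ≈ 1.2842

f''(x) = 10 - 18*x
Second-derivative test at each critical point:
  f''(-0.1730) = 13.1149 > 0 → local minimum
  f''(1.2842) = -13.1149 < 0 → local maximum

Critical points: x = 5/9 - sqrt(43)/9 ≈ -0.1730 (local minimum); x = 5/9 + sqrt(43)/9 ≈ 1.2842 (local maximum)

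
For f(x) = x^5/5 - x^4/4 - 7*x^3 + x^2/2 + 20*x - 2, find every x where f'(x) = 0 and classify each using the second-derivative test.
f'(x) = x^4 - x^3 - 21*x^2 + x + 20

Solve f'(x) = 0:
  Factor: x^4 - x^3 - 21*x^2 + x + 20 = (x - 5)*(x - 1)*(x + 1)*(x + 4) = 0.
  ⇒ x = -4, -1, 1, 5

f''(x) = 4*x^3 - 3*x^2 - 42*x + 1
Second-derivative test at each critical point:
  f''(-4) = -135 < 0 → local maximum
  f''(-1) = 36 > 0 → local minimum
  f''(1) = -40 < 0 → local maximum
  f''(5) = 216 > 0 → local minimum

Critical points: x = -4 (local maximum); x = -1 (local minimum); x = 1 (local maximum); x = 5 (local minimum)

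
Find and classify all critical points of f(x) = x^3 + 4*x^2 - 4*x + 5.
f'(x) = 3*x^2 + 8*x - 4

Solve f'(x) = 0:
  3*x^2 + 8*x - 4 = 0 has no rational roots; quadratic formula: x = (-8 ± √112)/6.
  ⇒ x = -2*sqrt(7)/3 - 4/3 ≈ -3.0972, -4/3 + 2*sqrt(7)/3 ≈ 0.4305

f''(x) = 6*x + 8
Second-derivative test at each critical point:
  f''(-3.0972) = -10.5830 < 0 → local maximum
  f''(0.4305) = 10.5830 > 0 → local minimum

Critical points: x = -2*sqrt(7)/3 - 4/3 ≈ -3.0972 (local maximum); x = -4/3 + 2*sqrt(7)/3 ≈ 0.4305 (local minimum)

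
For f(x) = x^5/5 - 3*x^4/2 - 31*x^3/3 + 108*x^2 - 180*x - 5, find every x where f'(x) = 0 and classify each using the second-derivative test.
f'(x) = x^4 - 6*x^3 - 31*x^2 + 216*x - 180

Solve f'(x) = 0:
  Factor: x^4 - 6*x^3 - 31*x^2 + 216*x - 180 = (x - 6)*(x - 5)*(x - 1)*(x + 6) = 0.
  ⇒ x = -6, 1, 5, 6

f''(x) = 4*x^3 - 18*x^2 - 62*x + 216
Second-derivative test at each critical point:
  f''(-6) = -924 < 0 → local maximum
  f''(1) = 140 > 0 → local minimum
  f''(5) = -44 < 0 → local maximum
  f''(6) = 60 > 0 → local minimum

Critical points: x = -6 (local maximum); x = 1 (local minimum); x = 5 (local maximum); x = 6 (local minimum)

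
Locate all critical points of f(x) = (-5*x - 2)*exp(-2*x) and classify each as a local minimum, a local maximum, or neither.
f'(x) = (10*x - 1)*exp(-2*x)

Solve f'(x) = 0:
  f'(x) = (10*x - 1)·exp(-2*x) and exp(-2*x) > 0 for every x, so f'(x) = 0 ⇔ 10*x - 1 = 0.
  10*x - 1 = 0.
  ⇒ x = 1/10

f''(x) = 4*(3 - 5*x)*exp(-2*x)
Second-derivative test at each critical point:
  f''(1/10) = 8.1873 > 0 → local minimum

Critical points: x = 1/10 (local minimum)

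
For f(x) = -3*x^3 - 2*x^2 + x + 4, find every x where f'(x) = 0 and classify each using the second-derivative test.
f'(x) = -9*x^2 - 4*x + 1

Solve f'(x) = 0:
  9*x^2 + 4*x - 1 = 0 has no rational roots; quadratic formula: x = (-4 ± √52)/18.
  ⇒ x = -sqrt(13)/9 - 2/9 ≈ -0.6228, -2/9 + sqrt(13)/9 ≈ 0.1784

f''(x) = -18*x - 4
Second-derivative test at each critical point:
  f''(-0.6228) = 7.2111 > 0 → local minimum
  f''(0.1784) = -7.2111 < 0 → local maximum

Critical points: x = -sqrt(13)/9 - 2/9 ≈ -0.6228 (local minimum); x = -2/9 + sqrt(13)/9 ≈ 0.1784 (local maximum)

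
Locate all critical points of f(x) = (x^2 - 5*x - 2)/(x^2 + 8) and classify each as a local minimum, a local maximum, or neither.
f'(x) = 5*(x^2 + 4*x - 8)/(x^4 + 16*x^2 + 64)

Solve f'(x) = 0:
  f'(x) = 5*(x^2 + 4*x - 8)/(x^2 + 8)^2; the denominator is positive wherever f is defined, so f'(x) = 0 ⇔ 5*x^2 + 20*x - 40 = 0.
  Factor: 5*x^2 + 20*x - 40 = 5*(x^2 + 4*x - 8); x^2 + 4*x - 8 = 0 has no rational roots; quadratic formula: x = (-4 ± √48)/2.
  ⇒ x = -2*sqrt(3) - 2 ≈ -5.4641, -2 + 2*sqrt(3) ≈ 1.4641

f''(x) = 10*(-x^3 - 6*x^2 + 24*x + 16)/(x^6 + 24*x^4 + 192*x^2 + 512)
Second-derivative test at each critical point:
  f''(-5.4641) = -0.0242 < 0 → local maximum
  f''(1.4641) = 0.3367 > 0 → local minimum

Critical points: x = -2*sqrt(3) - 2 ≈ -5.4641 (local maximum); x = -2 + 2*sqrt(3) ≈ 1.4641 (local minimum)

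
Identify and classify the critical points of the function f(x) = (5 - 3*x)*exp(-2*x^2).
f'(x) = (4*x*(3*x - 5) - 3)*exp(-2*x^2)

Solve f'(x) = 0:
  f'(x) = (12*x^2 - 20*x - 3)·exp(-2*x^2) and exp(-2*x^2) > 0 for every x, so f'(x) = 0 ⇔ 12*x^2 - 20*x - 3 = 0.
  12*x^2 - 20*x - 3 = 0 has no rational roots; quadratic formula: x = (20 ± √544)/24.
  ⇒ x = 5/6 - sqrt(34)/6 ≈ -0.1385, 5/6 + sqrt(34)/6 ≈ 1.8052

f''(x) = 4*(4*x^2*(5 - 3*x) + 9*x - 5)*exp(-2*x^2)
Second-derivative test at each critical point:
  f''(-0.1385) = -22.4460 < 0 → local maximum
  f''(1.8052) = 0.0345 > 0 → local minimum

Critical points: x = 5/6 - sqrt(34)/6 ≈ -0.1385 (local maximum); x = 5/6 + sqrt(34)/6 ≈ 1.8052 (local minimum)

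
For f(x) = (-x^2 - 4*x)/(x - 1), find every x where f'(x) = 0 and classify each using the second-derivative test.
f'(x) = (-x^2 + 2*x + 4)/(x^2 - 2*x + 1)

Solve f'(x) = 0:
  f'(x) = -(x^2 - 2*x - 4)/(x - 1)^2; the denominator is positive wherever f is defined, so f'(x) = 0 ⇔ -x^2 + 2*x + 4 = 0.
  x^2 - 2*x - 4 = 0 has no rational roots; quadratic formula: x = (2 ± √20)/2.
  ⇒ x = 1 - sqrt(5) ≈ -1.2361, 1 + sqrt(5) ≈ 3.2361

f''(x) = -10/(x^3 - 3*x^2 + 3*x - 1)
Second-derivative test at each critical point:
  f''(-1.2361) = 0.8944 > 0 → local minimum
  f''(3.2361) = -0.8944 < 0 → local maximum

Critical points: x = 1 - sqrt(5) ≈ -1.2361 (local minimum); x = 1 + sqrt(5) ≈ 3.2361 (local maximum)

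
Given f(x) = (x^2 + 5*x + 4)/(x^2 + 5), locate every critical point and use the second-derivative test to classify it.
f'(x) = (-5*x^2 + 2*x + 25)/(x^4 + 10*x^2 + 25)

Solve f'(x) = 0:
  f'(x) = -(5*x^2 - 2*x - 25)/(x^2 + 5)^2; the denominator is positive wherever f is defined, so f'(x) = 0 ⇔ -5*x^2 + 2*x + 25 = 0.
  5*x^2 - 2*x - 25 = 0 has no rational roots; quadratic formula: x = (2 ± √504)/10.
  ⇒ x = 1/5 - 3*sqrt(14)/5 ≈ -2.0450, 1/5 + 3*sqrt(14)/5 ≈ 2.4450

f''(x) = 2*(5*x^3 - 3*x^2 - 75*x + 5)/(x^6 + 15*x^4 + 75*x^2 + 125)
Second-derivative test at each critical point:
  f''(-2.0450) = 0.2663 > 0 → local minimum
  f''(2.4450) = -0.1863 < 0 → local maximum

Critical points: x = 1/5 - 3*sqrt(14)/5 ≈ -2.0450 (local minimum); x = 1/5 + 3*sqrt(14)/5 ≈ 2.4450 (local maximum)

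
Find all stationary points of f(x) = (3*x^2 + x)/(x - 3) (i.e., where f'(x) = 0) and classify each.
f'(x) = 3*(x^2 - 6*x - 1)/(x^2 - 6*x + 9)

Solve f'(x) = 0:
  f'(x) = 3*(x^2 - 6*x - 1)/(x - 3)^2; the denominator is positive wherever f is defined, so f'(x) = 0 ⇔ 3*x^2 - 18*x - 3 = 0.
  Factor: 3*x^2 - 18*x - 3 = 3*(x^2 - 6*x - 1); x^2 - 6*x - 1 = 0 has no rational roots; quadratic formula: x = (6 ± √40)/2.
  ⇒ x = 3 - sqrt(10) ≈ -0.1623, 3 + sqrt(10) ≈ 6.1623

f''(x) = 60/(x^3 - 9*x^2 + 27*x - 27)
Second-derivative test at each critical point:
  f''(-0.1623) = -1.8974 < 0 → local maximum
  f''(6.1623) = 1.8974 > 0 → local minimum

Critical points: x = 3 - sqrt(10) ≈ -0.1623 (local maximum); x = 3 + sqrt(10) ≈ 6.1623 (local minimum)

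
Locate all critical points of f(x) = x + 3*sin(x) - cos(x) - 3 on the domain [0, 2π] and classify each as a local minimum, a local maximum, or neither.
f'(x) = sin(x) + 3*cos(x) + 1

Solve f'(x) = 0 on [0, 2π]:
  f'(x) = 0 ⇔ sin(x) + 3*cos(x) = -1. Write the left side as R·cos(x + φ) with R = √(3² + (-1)²) = sqrt(10), cos φ = 3*sqrt(10)/10, sin φ = -sqrt(10)/10; then cos(x + φ) = -sqrt(10)/10. Solve for x and keep the solutions lying in [0, 2π].
  ⇒ x = pi - atan(4/3) ≈ 2.2143, 3*pi/2 ≈ 4.7124

f''(x) = -3*sin(x) + cos(x)
Second-derivative test at each critical point:
  f''(2.2143) = -3 < 0 → local maximum
  f''(4.7124) = 3 > 0 → local minimum

Critical points: x = pi - atan(4/3) ≈ 2.2143 (local maximum); x = 3*pi/2 ≈ 4.7124 (local minimum)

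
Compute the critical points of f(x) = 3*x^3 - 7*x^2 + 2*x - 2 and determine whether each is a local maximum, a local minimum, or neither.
f'(x) = 9*x^2 - 14*x + 2

Solve f'(x) = 0:
  9*x^2 - 14*x + 2 = 0 has no rational roots; quadratic formula: x = (14 ± √124)/18.
  ⇒ x = 7/9 - sqrt(31)/9 ≈ 0.1591, sqrt(31)/9 + 7/9 ≈ 1.3964

f''(x) = 18*x - 14
Second-derivative test at each critical point:
  f''(0.1591) = -11.1355 < 0 → local maximum
  f''(1.3964) = 11.1355 > 0 → local minimum

Critical points: x = 7/9 - sqrt(31)/9 ≈ 0.1591 (local maximum); x = sqrt(31)/9 + 7/9 ≈ 1.3964 (local minimum)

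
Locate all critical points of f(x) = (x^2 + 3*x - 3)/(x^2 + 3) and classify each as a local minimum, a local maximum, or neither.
f'(x) = 3*(-x^2 + 4*x + 3)/(x^4 + 6*x^2 + 9)

Solve f'(x) = 0:
  f'(x) = -3*(x^2 - 4*x - 3)/(x^2 + 3)^2; the denominator is positive wherever f is defined, so f'(x) = 0 ⇔ -3*x^2 + 12*x + 9 = 0.
  Factor: -3*x^2 + 12*x + 9 = -3*(x^2 - 4*x - 3); x^2 - 4*x - 3 = 0 has no rational roots; quadratic formula: x = (4 ± √28)/2.
  ⇒ x = 2 - sqrt(7) ≈ -0.6458, 2 + sqrt(7) ≈ 4.6458

f''(x) = 6*(x^3 - 6*x^2 - 9*x + 6)/(x^6 + 9*x^4 + 27*x^2 + 27)
Second-derivative test at each critical point:
  f''(-0.6458) = 1.3596 > 0 → local minimum
  f''(4.6458) = -0.0263 < 0 → local maximum

Critical points: x = 2 - sqrt(7) ≈ -0.6458 (local minimum); x = 2 + sqrt(7) ≈ 4.6458 (local maximum)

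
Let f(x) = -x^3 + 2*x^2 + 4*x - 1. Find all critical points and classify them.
f'(x) = -3*x^2 + 4*x + 4

Solve f'(x) = 0:
  Factor: -3*x^2 + 4*x + 4 = -(x - 2)*(3*x + 2) = 0.
  ⇒ x = -2/3, 2

f''(x) = 4 - 6*x
Second-derivative test at each critical point:
  f''(-2/3) = 8 > 0 → local minimum
  f''(2) = -8 < 0 → local maximum

Critical points: x = -2/3 (local minimum); x = 2 (local maximum)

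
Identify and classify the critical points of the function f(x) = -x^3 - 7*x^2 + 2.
f'(x) = x*(-3*x - 14)

Solve f'(x) = 0:
  Factor: -3*x^2 - 14*x = -x*(3*x + 14) = 0.
  ⇒ x = -14/3, 0

f''(x) = -6*x - 14
Second-derivative test at each critical point:
  f''(-14/3) = 14 > 0 → local minimum
  f''(0) = -14 < 0 → local maximum

Critical points: x = -14/3 (local minimum); x = 0 (local maximum)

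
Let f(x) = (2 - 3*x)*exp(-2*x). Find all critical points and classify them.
f'(x) = (6*x - 7)*exp(-2*x)

Solve f'(x) = 0:
  f'(x) = (6*x - 7)·exp(-2*x) and exp(-2*x) > 0 for every x, so f'(x) = 0 ⇔ 6*x - 7 = 0.
  6*x - 7 = 0.
  ⇒ x = 7/6

f''(x) = 4*(5 - 3*x)*exp(-2*x)
Second-derivative test at each critical point:
  f''(7/6) = 0.5818 > 0 → local minimum

Critical points: x = 7/6 (local minimum)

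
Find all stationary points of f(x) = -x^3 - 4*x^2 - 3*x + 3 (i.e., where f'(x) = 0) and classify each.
f'(x) = -3*x^2 - 8*x - 3

Solve f'(x) = 0:
  3*x^2 + 8*x + 3 = 0 has no rational roots; quadratic formula: x = (-8 ± √28)/6.
  ⇒ x = -4/3 - sqrt(7)/3 ≈ -2.2153, -4/3 + sqrt(7)/3 ≈ -0.4514

f''(x) = -6*x - 8
Second-derivative test at each critical point:
  f''(-2.2153) = 5.2915 > 0 → local minimum
  f''(-0.4514) = -5.2915 < 0 → local maximum

Critical points: x = -4/3 - sqrt(7)/3 ≈ -2.2153 (local minimum); x = -4/3 + sqrt(7)/3 ≈ -0.4514 (local maximum)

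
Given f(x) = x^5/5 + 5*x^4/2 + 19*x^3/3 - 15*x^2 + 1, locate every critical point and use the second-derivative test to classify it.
f'(x) = x*(x^3 + 10*x^2 + 19*x - 30)

Solve f'(x) = 0:
  Factor: x^4 + 10*x^3 + 19*x^2 - 30*x = x*(x - 1)*(x + 5)*(x + 6) = 0.
  ⇒ x = -6, -5, 0, 1

f''(x) = 4*x^3 + 30*x^2 + 38*x - 30
Second-derivative test at each critical point:
  f''(-6) = -42 < 0 → local maximum
  f''(-5) = 30 > 0 → local minimum
  f''(0) = -30 < 0 → local maximum
  f''(1) = 42 > 0 → local minimum

Critical points: x = -6 (local maximum); x = -5 (local minimum); x = 0 (local maximum); x = 1 (local minimum)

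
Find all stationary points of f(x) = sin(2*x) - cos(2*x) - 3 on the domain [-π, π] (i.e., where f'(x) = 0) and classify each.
f'(x) = 2*sqrt(2)*sin(2*x + pi/4)

Solve f'(x) = 0 on [-π, π]:
  f'(x) = 0 ⇔ cos(2*x) = -sin(2*x) ⇔ tan(2*x) = -1, i.e. 2*x = arctan(-1) + nπ; keep the solutions lying in [-π, π].
  ⇒ x = -5*pi/8 ≈ -1.9635, -pi/8 ≈ -0.3927, 3*pi/8 ≈ 1.1781, 7*pi/8 ≈ 2.7489

f''(x) = 4*sqrt(2)*cos(2*x + pi/4)
Second-derivative test at each critical point:
  f''(-1.9635) = -5.6569 < 0 → local maximum
  f''(-0.3927) = 5.6569 > 0 → local minimum
  f''(1.1781) = -5.6569 < 0 → local maximum
  f''(2.7489) = 5.6569 > 0 → local minimum

Critical points: x = -5*pi/8 ≈ -1.9635 (local maximum); x = -pi/8 ≈ -0.3927 (local minimum); x = 3*pi/8 ≈ 1.1781 (local maximum); x = 7*pi/8 ≈ 2.7489 (local minimum)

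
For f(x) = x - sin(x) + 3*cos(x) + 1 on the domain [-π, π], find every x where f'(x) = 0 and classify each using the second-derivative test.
f'(x) = -3*sin(x) - cos(x) + 1

Solve f'(x) = 0 on [-π, π]:
  f'(x) = 0 ⇔ -3*sin(x) - cos(x) = -1. Write the left side as R·cos(x + φ) with R = √((-1)² + 3²) = sqrt(10), cos φ = -sqrt(10)/10, sin φ = 3*sqrt(10)/10; then cos(x + φ) = -sqrt(10)/10. Solve for x and keep the solutions lying in [-π, π].
  ⇒ x = 0, pi - atan(3/4) ≈ 2.4981

f''(x) = sin(x) - 3*cos(x)
Second-derivative test at each critical point:
  f''(0) = -3 < 0 → local maximum
  f''(2.4981) = 3 > 0 → local minimum

Critical points: x = 0 (local maximum); x = pi - atan(3/4) ≈ 2.4981 (local minimum)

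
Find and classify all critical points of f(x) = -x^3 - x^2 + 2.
f'(x) = x*(-3*x - 2)

Solve f'(x) = 0:
  Factor: -3*x^2 - 2*x = -x*(3*x + 2) = 0.
  ⇒ x = -2/3, 0

f''(x) = -6*x - 2
Second-derivative test at each critical point:
  f''(-2/3) = 2 > 0 → local minimum
  f''(0) = -2 < 0 → local maximum

Critical points: x = -2/3 (local minimum); x = 0 (local maximum)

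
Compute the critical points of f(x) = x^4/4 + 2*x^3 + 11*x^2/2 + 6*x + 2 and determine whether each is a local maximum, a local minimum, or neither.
f'(x) = x^3 + 6*x^2 + 11*x + 6

Solve f'(x) = 0:
  Factor: x^3 + 6*x^2 + 11*x + 6 = (x + 1)*(x + 2)*(x + 3) = 0.
  ⇒ x = -3, -2, -1

f''(x) = 3*x^2 + 12*x + 11
Second-derivative test at each critical point:
  f''(-3) = 2 > 0 → local minimum
  f''(-2) = -1 < 0 → local maximum
  f''(-1) = 2 > 0 → local minimum

Critical points: x = -3 (local minimum); x = -2 (local maximum); x = -1 (local minimum)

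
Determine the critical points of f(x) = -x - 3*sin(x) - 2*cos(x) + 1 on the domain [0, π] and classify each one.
f'(x) = 2*sin(x) - 3*cos(x) - 1

Solve f'(x) = 0 on [0, π]:
  f'(x) = 0 ⇔ 2*sin(x) - 3*cos(x) = 1. Write the left side as R·cos(x + φ) with R = √((-3)² + (-2)²) = sqrt(13), cos φ = -3*sqrt(13)/13, sin φ = -2*sqrt(13)/13; then cos(x + φ) = sqrt(13)/13. Solve for x and keep the solutions lying in [0, π].
  ⇒ x = atan((2 + 6*sqrt(3))/(-3 + 4*sqrt(3))) ≈ 1.2638

f''(x) = 3*sin(x) + 2*cos(x)
Second-derivative test at each critical point:
  f''(1.2638) = 3.4641 > 0 → local minimum

Critical points: x = atan((2 + 6*sqrt(3))/(-3 + 4*sqrt(3))) ≈ 1.2638 (local minimum)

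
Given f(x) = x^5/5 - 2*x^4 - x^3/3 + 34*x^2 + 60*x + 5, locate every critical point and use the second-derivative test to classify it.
f'(x) = x^4 - 8*x^3 - x^2 + 68*x + 60

Solve f'(x) = 0:
  Factor: x^4 - 8*x^3 - x^2 + 68*x + 60 = (x - 6)*(x - 5)*(x + 1)*(x + 2) = 0.
  ⇒ x = -2, -1, 5, 6

f''(x) = 4*x^3 - 24*x^2 - 2*x + 68
Second-derivative test at each critical point:
  f''(-2) = -56 < 0 → local maximum
  f''(-1) = 42 > 0 → local minimum
  f''(5) = -42 < 0 → local maximum
  f''(6) = 56 > 0 → local minimum

Critical points: x = -2 (local maximum); x = -1 (local minimum); x = 5 (local maximum); x = 6 (local minimum)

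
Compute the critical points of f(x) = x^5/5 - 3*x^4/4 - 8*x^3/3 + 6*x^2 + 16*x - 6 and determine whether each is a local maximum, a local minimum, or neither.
f'(x) = x^4 - 3*x^3 - 8*x^2 + 12*x + 16

Solve f'(x) = 0:
  Factor: x^4 - 3*x^3 - 8*x^2 + 12*x + 16 = (x - 4)*(x - 2)*(x + 1)*(x + 2) = 0.
  ⇒ x = -2, -1, 2, 4

f''(x) = 4*x^3 - 9*x^2 - 16*x + 12
Second-derivative test at each critical point:
  f''(-2) = -24 < 0 → local maximum
  f''(-1) = 15 > 0 → local minimum
  f''(2) = -24 < 0 → local maximum
  f''(4) = 60 > 0 → local minimum

Critical points: x = -2 (local maximum); x = -1 (local minimum); x = 2 (local maximum); x = 4 (local minimum)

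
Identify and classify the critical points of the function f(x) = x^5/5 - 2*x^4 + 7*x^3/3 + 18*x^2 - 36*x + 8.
f'(x) = x^4 - 8*x^3 + 7*x^2 + 36*x - 36

Solve f'(x) = 0:
  Factor: x^4 - 8*x^3 + 7*x^2 + 36*x - 36 = (x - 6)*(x - 3)*(x - 1)*(x + 2) = 0.
  ⇒ x = -2, 1, 3, 6

f''(x) = 4*x^3 - 24*x^2 + 14*x + 36
Second-derivative test at each critical point:
  f''(-2) = -120 < 0 → local maximum
  f''(1) = 30 > 0 → local minimum
  f''(3) = -30 < 0 → local maximum
  f''(6) = 120 > 0 → local minimum

Critical points: x = -2 (local maximum); x = 1 (local minimum); x = 3 (local maximum); x = 6 (local minimum)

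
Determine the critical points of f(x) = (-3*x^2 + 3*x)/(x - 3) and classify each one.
f'(x) = 3*(-x^2 + 6*x - 3)/(x^2 - 6*x + 9)

Solve f'(x) = 0:
  f'(x) = -3*(x^2 - 6*x + 3)/(x - 3)^2; the denominator is positive wherever f is defined, so f'(x) = 0 ⇔ -3*x^2 + 18*x - 9 = 0.
  Factor: -3*x^2 + 18*x - 9 = -3*(x^2 - 6*x + 3); x^2 - 6*x + 3 = 0 has no rational roots; quadratic formula: x = (6 ± √24)/2.
  ⇒ x = 3 - sqrt(6) ≈ 0.5505, sqrt(6) + 3 ≈ 5.4495

f''(x) = -36/(x^3 - 9*x^2 + 27*x - 27)
Second-derivative test at each critical point:
  f''(0.5505) = 2.4495 > 0 → local minimum
  f''(5.4495) = -2.4495 < 0 → local maximum

Critical points: x = 3 - sqrt(6) ≈ 0.5505 (local minimum); x = sqrt(6) + 3 ≈ 5.4495 (local maximum)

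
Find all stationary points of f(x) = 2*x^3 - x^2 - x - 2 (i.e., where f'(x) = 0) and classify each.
f'(x) = 6*x^2 - 2*x - 1

Solve f'(x) = 0:
  6*x^2 - 2*x - 1 = 0 has no rational roots; quadratic formula: x = (2 ± √28)/12.
  ⇒ x = 1/6 - sqrt(7)/6 ≈ -0.2743, 1/6 + sqrt(7)/6 ≈ 0.6076

f''(x) = 12*x - 2
Second-derivative test at each critical point:
  f''(-0.2743) = -5.2915 < 0 → local maximum
  f''(0.6076) = 5.2915 > 0 → local minimum

Critical points: x = 1/6 - sqrt(7)/6 ≈ -0.2743 (local maximum); x = 1/6 + sqrt(7)/6 ≈ 0.6076 (local minimum)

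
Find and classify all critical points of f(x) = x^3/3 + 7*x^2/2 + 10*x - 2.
f'(x) = x^2 + 7*x + 10

Solve f'(x) = 0:
  Factor: x^2 + 7*x + 10 = (x + 2)*(x + 5) = 0.
  ⇒ x = -5, -2

f''(x) = 2*x + 7
Second-derivative test at each critical point:
  f''(-5) = -3 < 0 → local maximum
  f''(-2) = 3 > 0 → local minimum

Critical points: x = -5 (local maximum); x = -2 (local minimum)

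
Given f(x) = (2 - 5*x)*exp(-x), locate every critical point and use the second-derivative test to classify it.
f'(x) = (5*x - 7)*exp(-x)

Solve f'(x) = 0:
  f'(x) = (5*x - 7)·exp(-x) and exp(-x) > 0 for every x, so f'(x) = 0 ⇔ 5*x - 7 = 0.
  5*x - 7 = 0.
  ⇒ x = 7/5

f''(x) = (12 - 5*x)*exp(-x)
Second-derivative test at each critical point:
  f''(7/5) = 1.2330 > 0 → local minimum

Critical points: x = 7/5 (local minimum)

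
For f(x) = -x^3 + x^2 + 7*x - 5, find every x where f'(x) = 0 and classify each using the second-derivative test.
f'(x) = -3*x^2 + 2*x + 7

Solve f'(x) = 0:
  3*x^2 - 2*x - 7 = 0 has no rational roots; quadratic formula: x = (2 ± √88)/6.
  ⇒ x = 1/3 - sqrt(22)/3 ≈ -1.2301, 1/3 + sqrt(22)/3 ≈ 1.8968

f''(x) = 2 - 6*x
Second-derivative test at each critical point:
  f''(-1.2301) = 9.3808 > 0 → local minimum
  f''(1.8968) = -9.3808 < 0 → local maximum

Critical points: x = 1/3 - sqrt(22)/3 ≈ -1.2301 (local minimum); x = 1/3 + sqrt(22)/3 ≈ 1.8968 (local maximum)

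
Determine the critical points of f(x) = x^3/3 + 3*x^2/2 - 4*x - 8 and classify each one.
f'(x) = x^2 + 3*x - 4

Solve f'(x) = 0:
  Factor: x^2 + 3*x - 4 = (x - 1)*(x + 4) = 0.
  ⇒ x = -4, 1

f''(x) = 2*x + 3
Second-derivative test at each critical point:
  f''(-4) = -5 < 0 → local maximum
  f''(1) = 5 > 0 → local minimum

Critical points: x = -4 (local maximum); x = 1 (local minimum)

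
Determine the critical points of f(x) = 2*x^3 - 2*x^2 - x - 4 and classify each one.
f'(x) = 6*x^2 - 4*x - 1

Solve f'(x) = 0:
  6*x^2 - 4*x - 1 = 0 has no rational roots; quadratic formula: x = (4 ± √40)/12.
  ⇒ x = 1/3 - sqrt(10)/6 ≈ -0.1937, 1/3 + sqrt(10)/6 ≈ 0.8604

f''(x) = 12*x - 4
Second-derivative test at each critical point:
  f''(-0.1937) = -6.3246 < 0 → local maximum
  f''(0.8604) = 6.3246 > 0 → local minimum

Critical points: x = 1/3 - sqrt(10)/6 ≈ -0.1937 (local maximum); x = 1/3 + sqrt(10)/6 ≈ 0.8604 (local minimum)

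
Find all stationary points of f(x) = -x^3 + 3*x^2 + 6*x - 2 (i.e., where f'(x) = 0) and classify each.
f'(x) = -3*x^2 + 6*x + 6

Solve f'(x) = 0:
  Factor: -3*x^2 + 6*x + 6 = -3*(x^2 - 2*x - 2); x^2 - 2*x - 2 = 0 has no rational roots; quadratic formula: x = (2 ± √12)/2.
  ⇒ x = 1 - sqrt(3) ≈ -0.7321, 1 + sqrt(3) ≈ 2.7321

f''(x) = 6 - 6*x
Second-derivative test at each critical point:
  f''(-0.7321) = 10.3923 > 0 → local minimum
  f''(2.7321) = -10.3923 < 0 → local maximum

Critical points: x = 1 - sqrt(3) ≈ -0.7321 (local minimum); x = 1 + sqrt(3) ≈ 2.7321 (local maximum)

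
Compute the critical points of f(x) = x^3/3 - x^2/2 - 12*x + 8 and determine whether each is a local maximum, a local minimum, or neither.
f'(x) = x^2 - x - 12

Solve f'(x) = 0:
  Factor: x^2 - x - 12 = (x - 4)*(x + 3) = 0.
  ⇒ x = -3, 4

f''(x) = 2*x - 1
Second-derivative test at each critical point:
  f''(-3) = -7 < 0 → local maximum
  f''(4) = 7 > 0 → local minimum

Critical points: x = -3 (local maximum); x = 4 (local minimum)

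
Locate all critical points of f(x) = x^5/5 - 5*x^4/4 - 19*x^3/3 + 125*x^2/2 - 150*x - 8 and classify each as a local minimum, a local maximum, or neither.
f'(x) = x^4 - 5*x^3 - 19*x^2 + 125*x - 150

Solve f'(x) = 0:
  Factor: x^4 - 5*x^3 - 19*x^2 + 125*x - 150 = (x - 5)*(x - 3)*(x - 2)*(x + 5) = 0.
  ⇒ x = -5, 2, 3, 5

f''(x) = 4*x^3 - 15*x^2 - 38*x + 125
Second-derivative test at each critical point:
  f''(-5) = -560 < 0 → local maximum
  f''(2) = 21 > 0 → local minimum
  f''(3) = -16 < 0 → local maximum
  f''(5) = 60 > 0 → local minimum

Critical points: x = -5 (local maximum); x = 2 (local minimum); x = 3 (local maximum); x = 5 (local minimum)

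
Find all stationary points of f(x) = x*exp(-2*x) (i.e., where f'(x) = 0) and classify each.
f'(x) = (1 - 2*x)*exp(-2*x)

Solve f'(x) = 0:
  f'(x) = (1 - 2*x)·exp(-2*x) and exp(-2*x) > 0 for every x, so f'(x) = 0 ⇔ 1 - 2*x = 0.
  1 - 2*x = 0.
  ⇒ x = 1/2

f''(x) = 4*(x - 1)*exp(-2*x)
Second-derivative test at each critical point:
  f''(1/2) = -0.7358 < 0 → local maximum

Critical points: x = 1/2 (local maximum)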